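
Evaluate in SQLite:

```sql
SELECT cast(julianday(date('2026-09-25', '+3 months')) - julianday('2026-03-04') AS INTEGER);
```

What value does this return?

Adding +3 months to 2026-09-25 gives 2026-12-25.
27 days remain in March 2026 after the 4th (31 − 4).
Full months from April 2026 through November 2026 contribute their day counts.
Then 25 days into December 2026.
Total: 27 + 30 + 31 + 30 + 31 + 31 + 30 + 31 + 30 + 25 = 296.

296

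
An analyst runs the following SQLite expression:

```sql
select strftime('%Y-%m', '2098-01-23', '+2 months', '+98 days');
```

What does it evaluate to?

2098-06

First apply '+2 months', '+98 days': 2098-01-23 → 2098-06-29.
`%Y-%m` extracts the year-month: 2098-06.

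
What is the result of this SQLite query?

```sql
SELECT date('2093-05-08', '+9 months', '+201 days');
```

Adding +9 months to 2093-05-08 gives 2094-02-08.
Applying '+201 days' to 2094-02-08: counting 201 days forward gives 2094-08-28.

2094-08-28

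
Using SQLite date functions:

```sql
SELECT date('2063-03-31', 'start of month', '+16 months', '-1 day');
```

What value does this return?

`start of month` rewinds 2063-03-31 to 2063-03-01.
Adding +16 months to 2063-03-01 gives 2064-07-01.
Going back 1 day from 2064-07-01 reaches 2064-06-30 (last day of June, 30 days).

2064-06-30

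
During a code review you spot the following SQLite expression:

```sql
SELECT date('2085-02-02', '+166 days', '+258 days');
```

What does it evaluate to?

Applying '+166 days' to 2085-02-02: counting 166 days forward gives 2085-07-18.
Applying '+258 days' to 2085-07-18: counting 258 days forward gives 2086-04-02.

2086-04-02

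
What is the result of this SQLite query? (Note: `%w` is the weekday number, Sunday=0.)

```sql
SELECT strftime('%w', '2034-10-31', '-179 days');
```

First apply '-179 days': 2034-10-31 → 2034-05-05.
2034-05-05 is a Friday; with Sunday=0 that is 5.

5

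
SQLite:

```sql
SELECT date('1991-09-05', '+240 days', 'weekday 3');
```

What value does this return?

Applying '+240 days' to 1991-09-05: counting 240 days forward gives 1992-05-02.
`weekday 3` advances to the next Wednesday; 1992-05-02 is a Saturday, so it moves forward to 1992-05-06.

1992-05-06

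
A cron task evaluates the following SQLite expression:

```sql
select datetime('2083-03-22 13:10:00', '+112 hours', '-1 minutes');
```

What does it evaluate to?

2083-03-27 05:09:00

+112 hours from 2083-03-22 13:10:00 is 2083-03-27 05:10:00 (crosses midnight).
-1 minutes from 2083-03-27 05:10:00 is 2083-03-27 05:09:00.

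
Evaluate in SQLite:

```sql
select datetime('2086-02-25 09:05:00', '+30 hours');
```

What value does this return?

+30 hours from 2086-02-25 09:05:00 is 2086-02-26 15:05:00 (crosses midnight).

2086-02-26 15:05:00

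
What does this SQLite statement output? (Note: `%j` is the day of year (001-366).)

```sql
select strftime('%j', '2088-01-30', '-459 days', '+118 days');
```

First apply '-459 days', '+118 days': 2088-01-30 → 2087-02-23.
Day-of-year for 2087-02-23: days since 2087-01-01 inclusive = 54, zero-padded to 054.

054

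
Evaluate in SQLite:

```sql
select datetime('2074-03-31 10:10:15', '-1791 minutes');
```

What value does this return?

1791 minutes = 29h 51m; -1791 minutes from 2074-03-31 10:10:15 is 2074-03-30 04:19:15 (crosses midnight).

2074-03-30 04:19:15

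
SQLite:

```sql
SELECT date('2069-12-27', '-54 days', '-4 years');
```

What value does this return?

2065-11-03

Applying '-54 days' to 2069-12-27: counting 54 days back gives 2069-11-03.
Adding -4 years to 2069-11-03 gives 2065-11-03.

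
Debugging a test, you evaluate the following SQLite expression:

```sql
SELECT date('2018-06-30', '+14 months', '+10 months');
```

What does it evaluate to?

2020-06-30

Adding +14 months to 2018-06-30 gives 2019-08-30.
Adding +10 months to 2019-08-30 gives 2020-06-30.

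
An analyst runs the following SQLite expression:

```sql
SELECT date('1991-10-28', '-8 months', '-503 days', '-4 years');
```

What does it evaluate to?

Adding -8 months to 1991-10-28 gives 1991-02-28.
Applying '-503 days' to 1991-02-28: counting 503 days back gives 1989-10-13.
Adding -4 years to 1989-10-13 gives 1985-10-13.

1985-10-13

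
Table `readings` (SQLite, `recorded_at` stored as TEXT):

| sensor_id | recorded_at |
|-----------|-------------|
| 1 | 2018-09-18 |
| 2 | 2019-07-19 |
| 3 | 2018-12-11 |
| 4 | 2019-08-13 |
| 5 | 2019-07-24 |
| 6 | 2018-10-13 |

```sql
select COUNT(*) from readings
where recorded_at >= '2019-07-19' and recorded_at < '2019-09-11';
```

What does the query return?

3

Rows in [2019-07-19, 2019-09-11): 2019-07-19, 2019-08-13, 2019-07-24 → 3 rows.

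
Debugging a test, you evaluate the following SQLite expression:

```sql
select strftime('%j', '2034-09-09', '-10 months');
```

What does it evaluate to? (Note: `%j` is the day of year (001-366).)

First apply '-10 months': 2034-09-09 → 2033-11-09.
Day-of-year for 2033-11-09: days since 2033-01-01 inclusive = 313, zero-padded to 313.

313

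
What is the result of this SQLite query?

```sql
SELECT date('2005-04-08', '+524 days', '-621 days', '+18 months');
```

2006-07-01

Applying '+524 days' to 2005-04-08: counting 524 days forward gives 2006-09-14.
Applying '-621 days' to 2006-09-14: counting 621 days back gives 2005-01-01.
Adding +18 months to 2005-01-01 gives 2006-07-01.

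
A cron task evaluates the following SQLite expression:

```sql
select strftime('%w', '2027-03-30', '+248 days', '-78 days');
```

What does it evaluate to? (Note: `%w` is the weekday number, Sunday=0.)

4

First apply '+248 days', '-78 days': 2027-03-30 → 2027-09-16.
2027-09-16 is a Thursday; with Sunday=0 that is 4.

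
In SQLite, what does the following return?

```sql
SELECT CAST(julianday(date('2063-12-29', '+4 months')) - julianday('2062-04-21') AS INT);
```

739

Adding +4 months to 2063-12-29 gives 2064-04-29.
9 days remain in April 2062 after the 21st (30 − 21).
Full months from May 2062 through March 2064 contribute their day counts.
Then 29 days into April 2064.
Total: 9 + 31 + 30 + 31 + 31 + 30 + 31 + 30 + 31 + 31 + 28 + 31 + 30 + 31 + 30 + 31 + 31 + 30 + 31 + 30 + 31 + 31 + 29 + 31 + 29 = 739.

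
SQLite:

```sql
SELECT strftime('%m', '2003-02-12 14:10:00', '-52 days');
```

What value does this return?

First apply '-52 days': 2003-02-12 14:10:00 → 2002-12-22 14:10:00.
`%m` extracts the 2-digit month (01-12): 12.

12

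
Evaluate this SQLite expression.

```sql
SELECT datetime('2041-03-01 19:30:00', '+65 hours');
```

+65 hours from 2041-03-01 19:30:00 is 2041-03-04 12:30:00 (crosses midnight).

2041-03-04 12:30:00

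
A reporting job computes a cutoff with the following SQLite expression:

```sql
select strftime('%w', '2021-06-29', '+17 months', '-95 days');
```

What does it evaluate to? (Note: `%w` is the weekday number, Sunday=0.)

5

First apply '+17 months', '-95 days': 2021-06-29 → 2022-08-26.
2022-08-26 is a Friday; with Sunday=0 that is 5.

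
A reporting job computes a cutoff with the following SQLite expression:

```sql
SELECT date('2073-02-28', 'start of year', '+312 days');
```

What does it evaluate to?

`start of year` rewinds 2073-02-28 to 2073-01-01.
Applying '+312 days' to 2073-01-01: counting 312 days forward gives 2073-11-09.

2073-11-09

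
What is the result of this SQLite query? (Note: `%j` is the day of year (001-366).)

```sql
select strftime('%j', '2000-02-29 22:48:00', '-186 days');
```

239

First apply '-186 days': 2000-02-29 22:48:00 → 1999-08-27 22:48:00.
Day-of-year for 1999-08-27: days since 1999-01-01 inclusive = 239, zero-padded to 239.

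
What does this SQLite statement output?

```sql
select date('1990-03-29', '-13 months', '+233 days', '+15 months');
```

Adding -13 months to 1990-03-29 targets 1989-02-29. February 1989 has only 28 days, so SQLite normalizes the 1-day overflow forward to 1989-03-01.
Applying '+233 days' to 1989-03-01: counting 233 days forward gives 1989-10-20.
Adding +15 months to 1989-10-20 gives 1991-01-20.

1991-01-20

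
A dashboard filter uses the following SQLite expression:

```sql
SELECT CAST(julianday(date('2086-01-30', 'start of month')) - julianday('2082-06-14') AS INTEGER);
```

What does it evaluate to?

`start of month` rewinds 2086-01-30 to 2086-01-01.
16 days remain in June 2082 after the 14th (30 − 14).
Full months from July 2082 through December 2085 contribute their day counts.
Then 1 day into January 2086.
Total: 16 + 31 + 31 + 30 + 31 + 30 + 31 + 31 + 28 + 31 + 30 + 31 + 30 + 31 + 31 + 30 + 31 + 30 + 31 + 31 + 29 + 31 + 30 + 31 + 30 + 31 + 31 + 30 + 31 + 30 + 31 + 31 + 28 + 31 + 30 + 31 + 30 + 31 + 31 + 30 + 31 + 30 + 31 + 1 = 1297.

1297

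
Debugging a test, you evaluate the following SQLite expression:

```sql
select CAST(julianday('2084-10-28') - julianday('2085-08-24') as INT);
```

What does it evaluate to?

3 days remain in October 2084 after the 28th (31 − 28).
Full months from November 2084 through July 2085 contribute their day counts.
Then 24 days into August 2085.
Total: 3 + 30 + 31 + 31 + 28 + 31 + 30 + 31 + 30 + 31 + 24 = 300.
The subtraction is earlier − later, so the result is −300 → -300.

-300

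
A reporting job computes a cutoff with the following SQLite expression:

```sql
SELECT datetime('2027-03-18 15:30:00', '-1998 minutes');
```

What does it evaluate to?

1998 minutes = 33h 18m; -1998 minutes from 2027-03-18 15:30:00 is 2027-03-17 06:12:00 (crosses midnight).

2027-03-17 06:12:00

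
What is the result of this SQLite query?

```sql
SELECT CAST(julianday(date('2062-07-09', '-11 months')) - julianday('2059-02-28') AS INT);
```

Adding -11 months to 2062-07-09 gives 2061-08-09.
0 days remain in February 2059 after the 28th (28 − 28).
Full months from March 2059 through July 2061 contribute their day counts.
Then 9 days into August 2061.
Total: 0 + 31 + 30 + 31 + 30 + 31 + 31 + 30 + 31 + 30 + 31 + 31 + 29 + 31 + 30 + 31 + 30 + 31 + 31 + 30 + 31 + 30 + 31 + 31 + 28 + 31 + 30 + 31 + 30 + 31 + 9 = 893.

893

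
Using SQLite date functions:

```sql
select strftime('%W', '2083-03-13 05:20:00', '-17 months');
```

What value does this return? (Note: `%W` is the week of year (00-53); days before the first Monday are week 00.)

First apply '-17 months': 2083-03-13 05:20:00 → 2081-10-13 05:20:00.
2081-10-13 is a Monday. SQLite's %W counts Mondays since the year started; the result is 41.

41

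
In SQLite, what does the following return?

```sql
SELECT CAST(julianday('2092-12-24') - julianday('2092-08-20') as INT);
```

11 days remain in August 2092 after the 20th (31 − 20).
September 2092: 30 days.
October 2092: 31 days.
November 2092: 30 days.
Then 24 days into December 2092.
Total: 11 + 30 + 31 + 30 + 24 = 126.

126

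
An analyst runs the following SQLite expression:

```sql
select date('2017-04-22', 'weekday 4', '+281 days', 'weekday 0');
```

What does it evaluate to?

2018-02-04

`weekday 4` advances to the next Thursday; 2017-04-22 is a Saturday, so it moves forward to 2017-04-27.
Applying '+281 days' to 2017-04-27: counting 281 days forward gives 2018-02-02.
`weekday 0` advances to the next Sunday; 2018-02-02 is a Friday, so it moves forward to 2018-02-04.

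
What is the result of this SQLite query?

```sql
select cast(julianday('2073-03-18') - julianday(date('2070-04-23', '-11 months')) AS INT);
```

1395

Adding -11 months to 2070-04-23 gives 2069-05-23.
8 days remain in May 2069 after the 23rd (31 − 23).
Full months from June 2069 through February 2073 contribute their day counts.
Then 18 days into March 2073.
Total: 8 + 30 + 31 + 31 + 30 + 31 + 30 + 31 + 31 + 28 + 31 + 30 + 31 + 30 + 31 + 31 + 30 + 31 + 30 + 31 + 31 + 28 + 31 + 30 + 31 + 30 + 31 + 31 + 30 + 31 + 30 + 31 + 31 + 29 + 31 + 30 + 31 + 30 + 31 + 31 + 30 + 31 + 30 + 31 + 31 + 28 + 18 = 1395.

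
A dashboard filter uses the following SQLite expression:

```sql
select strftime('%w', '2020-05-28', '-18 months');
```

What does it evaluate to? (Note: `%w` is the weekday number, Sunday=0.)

First apply '-18 months': 2020-05-28 → 2018-11-28.
2018-11-28 is a Wednesday; with Sunday=0 that is 3.

3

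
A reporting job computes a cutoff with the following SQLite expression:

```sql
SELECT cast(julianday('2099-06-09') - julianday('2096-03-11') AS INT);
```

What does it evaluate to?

1185

20 days remain in March 2096 after the 11th (31 − 11).
Full months from April 2096 through May 2099 contribute their day counts.
Then 9 days into June 2099.
Total: 20 + 30 + 31 + 30 + 31 + 31 + 30 + 31 + 30 + 31 + 31 + 28 + 31 + 30 + 31 + 30 + 31 + 31 + 30 + 31 + 30 + 31 + 31 + 28 + 31 + 30 + 31 + 30 + 31 + 31 + 30 + 31 + 30 + 31 + 31 + 28 + 31 + 30 + 31 + 9 = 1185.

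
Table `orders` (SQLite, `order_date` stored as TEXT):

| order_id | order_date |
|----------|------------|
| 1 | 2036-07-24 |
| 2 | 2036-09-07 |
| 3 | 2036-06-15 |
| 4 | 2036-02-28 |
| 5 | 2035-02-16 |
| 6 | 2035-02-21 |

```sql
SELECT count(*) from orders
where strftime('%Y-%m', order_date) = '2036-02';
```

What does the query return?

1

Rows with year-month 2036-02: 2036-02-28 → 1.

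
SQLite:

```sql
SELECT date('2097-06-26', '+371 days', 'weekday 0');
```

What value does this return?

Applying '+371 days' to 2097-06-26: counting 371 days forward gives 2098-07-02.
`weekday 0` advances to the next Sunday; 2098-07-02 is a Wednesday, so it moves forward to 2098-07-06.

2098-07-06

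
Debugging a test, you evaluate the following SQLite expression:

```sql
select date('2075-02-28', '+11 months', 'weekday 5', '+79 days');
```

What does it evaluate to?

2076-04-19

Adding +11 months to 2075-02-28 gives 2076-01-28.
`weekday 5` advances to the next Friday; 2076-01-28 is a Tuesday, so it moves forward to 2076-01-31.
Applying '+79 days' to 2076-01-31: counting 79 days forward gives 2076-04-19.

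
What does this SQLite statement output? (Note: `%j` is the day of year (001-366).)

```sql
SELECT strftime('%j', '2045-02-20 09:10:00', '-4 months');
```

294

First apply '-4 months': 2045-02-20 09:10:00 → 2044-10-20 09:10:00.
Day-of-year for 2044-10-20: days since 2044-01-01 inclusive = 294, zero-padded to 294.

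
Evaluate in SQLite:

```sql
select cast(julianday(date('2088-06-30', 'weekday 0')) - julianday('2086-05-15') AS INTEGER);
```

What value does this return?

`weekday 0` advances to the next Sunday; 2088-06-30 is a Wednesday, so it moves forward to 2088-07-04.
16 days remain in May 2086 after the 15th (31 − 15).
Full months from June 2086 through June 2088 contribute their day counts.
Then 4 days into July 2088.
Total: 16 + 30 + 31 + 31 + 30 + 31 + 30 + 31 + 31 + 28 + 31 + 30 + 31 + 30 + 31 + 31 + 30 + 31 + 30 + 31 + 31 + 29 + 31 + 30 + 31 + 30 + 4 = 781.

781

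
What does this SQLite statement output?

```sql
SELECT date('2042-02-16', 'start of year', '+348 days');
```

2042-12-15

`start of year` rewinds 2042-02-16 to 2042-01-01.
Applying '+348 days' to 2042-01-01: counting 348 days forward gives 2042-12-15.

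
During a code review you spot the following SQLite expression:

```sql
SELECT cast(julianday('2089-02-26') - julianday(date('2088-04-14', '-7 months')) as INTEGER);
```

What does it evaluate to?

Adding -7 months to 2088-04-14 gives 2087-09-14.
16 days remain in September 2087 after the 14th (30 − 14).
Full months from October 2087 through January 2089 contribute their day counts.
Then 26 days into February 2089.
Total: 16 + 31 + 30 + 31 + 31 + 29 + 31 + 30 + 31 + 30 + 31 + 31 + 30 + 31 + 30 + 31 + 31 + 26 = 531.

531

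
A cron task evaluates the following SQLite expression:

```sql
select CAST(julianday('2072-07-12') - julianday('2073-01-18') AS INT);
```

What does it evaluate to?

-190

19 days remain in July 2072 after the 12th (31 − 12).
August 2072: 31 days.
September 2072: 30 days.
October 2072: 31 days.
November 2072: 30 days.
December 2072: 31 days.
Then 18 days into January 2073.
Total: 19 + 31 + 30 + 31 + 30 + 31 + 18 = 190.
The subtraction is earlier − later, so the result is −190 → -190.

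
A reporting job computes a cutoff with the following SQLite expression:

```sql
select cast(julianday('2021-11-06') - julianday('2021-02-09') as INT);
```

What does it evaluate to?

270

19 days remain in February 2021 after the 9th (28 − 9).
Full months from March 2021 through October 2021 contribute their day counts.
Then 6 days into November 2021.
Total: 19 + 31 + 30 + 31 + 30 + 31 + 31 + 30 + 31 + 6 = 270.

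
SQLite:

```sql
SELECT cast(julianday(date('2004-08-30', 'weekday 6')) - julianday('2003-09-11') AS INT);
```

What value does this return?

359

`weekday 6` advances to the next Saturday; 2004-08-30 is a Monday, so it moves forward to 2004-09-04.
19 days remain in September 2003 after the 11th (30 − 11).
Full months from October 2003 through August 2004 contribute their day counts.
Then 4 days into September 2004.
Total: 19 + 31 + 30 + 31 + 31 + 29 + 31 + 30 + 31 + 30 + 31 + 31 + 4 = 359.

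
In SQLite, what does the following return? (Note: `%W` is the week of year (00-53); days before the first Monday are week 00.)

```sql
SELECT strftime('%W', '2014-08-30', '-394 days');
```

First apply '-394 days': 2014-08-30 → 2013-08-01.
2013-08-01 is a Thursday. SQLite's %W counts Mondays since the year started; the result is 30.

30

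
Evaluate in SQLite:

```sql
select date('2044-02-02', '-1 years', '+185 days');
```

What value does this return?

Adding -1 year to 2044-02-02 gives 2043-02-02.
Applying '+185 days' to 2043-02-02: counting 185 days forward gives 2043-08-06.

2043-08-06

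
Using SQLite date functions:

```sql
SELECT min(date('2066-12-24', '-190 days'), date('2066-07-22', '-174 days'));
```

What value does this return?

date('2066-12-24', '-190 days') → 2066-06-17.
date('2066-07-22', '-174 days') → 2066-01-29.
Earlier of the two is 2066-01-29.

2066-01-29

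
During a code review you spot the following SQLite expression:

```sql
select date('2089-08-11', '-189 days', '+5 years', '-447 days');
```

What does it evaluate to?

Applying '-189 days' to 2089-08-11: counting 189 days back gives 2089-02-03.
Adding +5 years to 2089-02-03 gives 2094-02-03.
Applying '-447 days' to 2094-02-03: counting 447 days back gives 2092-11-13.

2092-11-13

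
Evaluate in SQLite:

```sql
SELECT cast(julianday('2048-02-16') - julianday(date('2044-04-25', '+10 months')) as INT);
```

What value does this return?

1086

Adding +10 months to 2044-04-25 gives 2045-02-25.
3 days remain in February 2045 after the 25th (28 − 25).
Full months from March 2045 through January 2048 contribute their day counts.
Then 16 days into February 2048.
Total: 3 + 31 + 30 + 31 + 30 + 31 + 31 + 30 + 31 + 30 + 31 + 31 + 28 + 31 + 30 + 31 + 30 + 31 + 31 + 30 + 31 + 30 + 31 + 31 + 28 + 31 + 30 + 31 + 30 + 31 + 31 + 30 + 31 + 30 + 31 + 31 + 16 = 1086.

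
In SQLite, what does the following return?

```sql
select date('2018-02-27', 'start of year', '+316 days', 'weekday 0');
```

2018-11-18

`start of year` rewinds 2018-02-27 to 2018-01-01.
Applying '+316 days' to 2018-01-01: counting 316 days forward gives 2018-11-13.
`weekday 0` advances to the next Sunday; 2018-11-13 is a Tuesday, so it moves forward to 2018-11-18.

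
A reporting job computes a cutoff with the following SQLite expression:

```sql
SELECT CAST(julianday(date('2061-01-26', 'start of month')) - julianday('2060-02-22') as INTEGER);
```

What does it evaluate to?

314

`start of month` rewinds 2061-01-26 to 2061-01-01.
7 days remain in February 2060 after the 22nd (29 − 22).
Full months from March 2060 through December 2060 contribute their day counts.
Then 1 day into January 2061.
Total: 7 + 31 + 30 + 31 + 30 + 31 + 31 + 30 + 31 + 30 + 31 + 1 = 314.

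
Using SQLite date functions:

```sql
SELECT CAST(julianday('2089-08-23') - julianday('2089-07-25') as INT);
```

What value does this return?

29

6 days remain in July 2089 after the 25th (31 − 25).
Then 23 days into August 2089.
Total: 6 + 23 = 29.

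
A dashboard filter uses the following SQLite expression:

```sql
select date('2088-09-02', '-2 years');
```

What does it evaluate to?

2086-09-02

Adding -2 years to 2088-09-02 gives 2086-09-02.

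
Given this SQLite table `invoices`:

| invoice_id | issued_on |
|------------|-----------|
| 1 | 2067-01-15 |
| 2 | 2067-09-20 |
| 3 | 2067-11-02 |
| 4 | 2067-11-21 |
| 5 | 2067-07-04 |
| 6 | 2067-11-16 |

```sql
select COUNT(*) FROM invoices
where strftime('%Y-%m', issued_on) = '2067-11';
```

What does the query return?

Rows with year-month 2067-11: 2067-11-02, 2067-11-21, 2067-11-16 → 3.

3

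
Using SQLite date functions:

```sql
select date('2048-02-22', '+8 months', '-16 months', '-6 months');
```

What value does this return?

2046-12-22

Adding +8 months to 2048-02-22 gives 2048-10-22.
Adding -16 months to 2048-10-22 gives 2047-06-22.
Adding -6 months to 2047-06-22 gives 2046-12-22.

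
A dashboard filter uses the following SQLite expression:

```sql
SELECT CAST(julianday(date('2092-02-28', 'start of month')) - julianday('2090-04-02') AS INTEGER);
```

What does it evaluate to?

`start of month` rewinds 2092-02-28 to 2092-02-01.
28 days remain in April 2090 after the 2nd (30 − 2).
Full months from May 2090 through January 2092 contribute their day counts.
Then 1 day into February 2092.
Total: 28 + 31 + 30 + 31 + 31 + 30 + 31 + 30 + 31 + 31 + 28 + 31 + 30 + 31 + 30 + 31 + 31 + 30 + 31 + 30 + 31 + 31 + 1 = 670.

670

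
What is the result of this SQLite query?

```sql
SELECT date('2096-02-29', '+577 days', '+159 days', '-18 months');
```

Applying '+577 days' to 2096-02-29: counting 577 days forward gives 2097-09-28.
Applying '+159 days' to 2097-09-28: counting 159 days forward gives 2098-03-06.
Adding -18 months to 2098-03-06 gives 2096-09-06.

2096-09-06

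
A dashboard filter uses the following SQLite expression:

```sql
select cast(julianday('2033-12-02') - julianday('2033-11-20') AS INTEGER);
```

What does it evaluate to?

12

10 days remain in November 2033 after the 20th (30 − 20).
Then 2 days into December 2033.
Total: 10 + 2 = 12.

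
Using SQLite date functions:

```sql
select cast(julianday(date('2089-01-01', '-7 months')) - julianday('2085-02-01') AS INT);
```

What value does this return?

Adding -7 months to 2089-01-01 gives 2088-06-01.
27 days remain in February 2085 after the 1st (28 − 1).
Full months from March 2085 through May 2088 contribute their day counts.
Then 1 day into June 2088.
Total: 27 + 31 + 30 + 31 + 30 + 31 + 31 + 30 + 31 + 30 + 31 + 31 + 28 + 31 + 30 + 31 + 30 + 31 + 31 + 30 + 31 + 30 + 31 + 31 + 28 + 31 + 30 + 31 + 30 + 31 + 31 + 30 + 31 + 30 + 31 + 31 + 29 + 31 + 30 + 31 + 1 = 1216.

1216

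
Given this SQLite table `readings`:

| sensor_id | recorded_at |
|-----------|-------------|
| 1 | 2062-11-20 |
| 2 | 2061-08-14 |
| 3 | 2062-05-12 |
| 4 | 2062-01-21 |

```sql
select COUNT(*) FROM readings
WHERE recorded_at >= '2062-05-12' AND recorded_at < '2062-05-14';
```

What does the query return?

1

Rows in [2062-05-12, 2062-05-14): 2062-05-12 → 1 row.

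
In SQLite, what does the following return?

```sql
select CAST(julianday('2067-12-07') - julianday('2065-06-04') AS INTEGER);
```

26 days remain in June 2065 after the 4th (30 − 4).
Full months from July 2065 through November 2067 contribute their day counts.
Then 7 days into December 2067.
Total: 26 + 31 + 31 + 30 + 31 + 30 + 31 + 31 + 28 + 31 + 30 + 31 + 30 + 31 + 31 + 30 + 31 + 30 + 31 + 31 + 28 + 31 + 30 + 31 + 30 + 31 + 31 + 30 + 31 + 30 + 7 = 916.

916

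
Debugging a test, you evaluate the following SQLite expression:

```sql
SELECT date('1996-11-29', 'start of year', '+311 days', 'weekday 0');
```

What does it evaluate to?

1996-11-10

`start of year` rewinds 1996-11-29 to 1996-01-01.
Applying '+311 days' to 1996-01-01: counting 311 days forward gives 1996-11-07.
`weekday 0` advances to the next Sunday; 1996-11-07 is a Thursday, so it moves forward to 1996-11-10.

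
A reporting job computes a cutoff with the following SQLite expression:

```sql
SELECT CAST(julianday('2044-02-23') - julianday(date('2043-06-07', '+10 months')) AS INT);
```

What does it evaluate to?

Adding +10 months to 2043-06-07 gives 2044-04-07.
6 days remain in February 2044 after the 23rd (29 − 23).
March 2044: 31 days.
Then 7 days into April 2044.
Total: 6 + 31 + 7 = 44.
The subtraction is earlier − later, so the result is −44 → -44.

-44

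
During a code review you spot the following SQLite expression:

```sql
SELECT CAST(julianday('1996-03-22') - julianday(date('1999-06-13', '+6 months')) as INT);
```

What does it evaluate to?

Adding +6 months to 1999-06-13 gives 1999-12-13.
9 days remain in March 1996 after the 22nd (31 − 22).
Full months from April 1996 through November 1999 contribute their day counts.
Then 13 days into December 1999.
Total: 9 + 30 + 31 + 30 + 31 + 31 + 30 + 31 + 30 + 31 + 31 + 28 + 31 + 30 + 31 + 30 + 31 + 31 + 30 + 31 + 30 + 31 + 31 + 28 + 31 + 30 + 31 + 30 + 31 + 31 + 30 + 31 + 30 + 31 + 31 + 28 + 31 + 30 + 31 + 30 + 31 + 31 + 30 + 31 + 30 + 13 = 1361.
The subtraction is earlier − later, so the result is −1361 → -1361.

-1361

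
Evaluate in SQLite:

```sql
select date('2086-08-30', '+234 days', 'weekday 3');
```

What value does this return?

2087-04-23

Applying '+234 days' to 2086-08-30: counting 234 days forward gives 2087-04-21.
`weekday 3` advances to the next Wednesday; 2087-04-21 is a Monday, so it moves forward to 2087-04-23.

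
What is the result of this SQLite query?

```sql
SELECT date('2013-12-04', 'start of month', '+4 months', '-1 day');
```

2014-03-31

`start of month` rewinds 2013-12-04 to 2013-12-01.
Adding +4 months to 2013-12-01 gives 2014-04-01.
Going back 1 day from 2014-04-01 reaches 2014-03-31 (last day of March, 31 days).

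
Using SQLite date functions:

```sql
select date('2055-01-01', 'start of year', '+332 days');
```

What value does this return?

2055-11-29

`start of year` rewinds 2055-01-01 to 2055-01-01.
Applying '+332 days' to 2055-01-01: counting 332 days forward gives 2055-11-29.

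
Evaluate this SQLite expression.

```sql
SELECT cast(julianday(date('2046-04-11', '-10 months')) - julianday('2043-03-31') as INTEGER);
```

803

Adding -10 months to 2046-04-11 gives 2045-06-11.
0 days remain in March 2043 after the 31st (31 − 31).
Full months from April 2043 through May 2045 contribute their day counts.
Then 11 days into June 2045.
Total: 0 + 30 + 31 + 30 + 31 + 31 + 30 + 31 + 30 + 31 + 31 + 29 + 31 + 30 + 31 + 30 + 31 + 31 + 30 + 31 + 30 + 31 + 31 + 28 + 31 + 30 + 31 + 11 = 803.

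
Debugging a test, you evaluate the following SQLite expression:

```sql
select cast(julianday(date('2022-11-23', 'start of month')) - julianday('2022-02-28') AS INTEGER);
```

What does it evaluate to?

246

`start of month` rewinds 2022-11-23 to 2022-11-01.
0 days remain in February 2022 after the 28th (28 − 28).
Full months from March 2022 through October 2022 contribute their day counts.
Then 1 day into November 2022.
Total: 0 + 31 + 30 + 31 + 30 + 31 + 31 + 30 + 31 + 1 = 246.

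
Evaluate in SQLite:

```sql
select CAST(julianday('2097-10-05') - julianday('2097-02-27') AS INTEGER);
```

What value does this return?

1 day remains in February 2097 after the 27th (28 − 27).
Full months from March 2097 through September 2097 contribute their day counts.
Then 5 days into October 2097.
Total: 1 + 31 + 30 + 31 + 30 + 31 + 31 + 30 + 5 = 220.

220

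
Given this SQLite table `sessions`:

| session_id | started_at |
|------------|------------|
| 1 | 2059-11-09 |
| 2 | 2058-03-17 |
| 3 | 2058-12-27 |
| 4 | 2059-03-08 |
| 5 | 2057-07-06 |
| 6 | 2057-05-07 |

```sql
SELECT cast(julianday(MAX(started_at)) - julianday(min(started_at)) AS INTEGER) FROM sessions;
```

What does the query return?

916

MIN = 2057-05-07, MAX = 2059-11-09.
24 days remain in May 2057 after the 7th (31 − 7).
Full months from June 2057 through October 2059 contribute their day counts.
Then 9 days into November 2059.
Total: 24 + 30 + 31 + 31 + 30 + 31 + 30 + 31 + 31 + 28 + 31 + 30 + 31 + 30 + 31 + 31 + 30 + 31 + 30 + 31 + 31 + 28 + 31 + 30 + 31 + 30 + 31 + 31 + 30 + 31 + 9 = 916.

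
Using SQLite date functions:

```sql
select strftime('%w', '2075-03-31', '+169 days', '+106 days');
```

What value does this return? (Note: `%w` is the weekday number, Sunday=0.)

First apply '+169 days', '+106 days': 2075-03-31 → 2075-12-31.
2075-12-31 is a Tuesday; with Sunday=0 that is 2.

2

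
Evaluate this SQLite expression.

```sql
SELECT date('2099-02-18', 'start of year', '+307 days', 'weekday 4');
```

2099-11-05

`start of year` rewinds 2099-02-18 to 2099-01-01.
Applying '+307 days' to 2099-01-01: counting 307 days forward gives 2099-11-04.
`weekday 4` advances to the next Thursday; 2099-11-04 is a Wednesday, so it moves forward to 2099-11-05.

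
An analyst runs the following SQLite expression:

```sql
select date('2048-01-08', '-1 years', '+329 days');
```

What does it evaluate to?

Adding -1 year to 2048-01-08 gives 2047-01-08.
Applying '+329 days' to 2047-01-08: counting 329 days forward gives 2047-12-03.

2047-12-03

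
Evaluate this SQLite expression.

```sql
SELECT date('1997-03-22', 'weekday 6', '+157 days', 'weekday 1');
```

1997-09-01

`weekday 6` advances to the next Saturday; 1997-03-22 is already a Saturday, so it stays at 1997-03-22.
Applying '+157 days' to 1997-03-22: counting 157 days forward gives 1997-08-26.
`weekday 1` advances to the next Monday; 1997-08-26 is a Tuesday, so it moves forward to 1997-09-01.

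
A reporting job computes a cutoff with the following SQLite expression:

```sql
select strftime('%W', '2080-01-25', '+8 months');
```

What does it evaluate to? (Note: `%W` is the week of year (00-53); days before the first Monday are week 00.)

First apply '+8 months': 2080-01-25 → 2080-09-25.
2080-09-25 is a Wednesday. SQLite's %W counts Mondays since the year started; the result is 39.

39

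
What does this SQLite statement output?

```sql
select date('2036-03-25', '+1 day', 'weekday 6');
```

2036-03-29

Advancing 1 more day within March lands on 2036-03-26.
`weekday 6` advances to the next Saturday; 2036-03-26 is a Wednesday, so it moves forward to 2036-03-29.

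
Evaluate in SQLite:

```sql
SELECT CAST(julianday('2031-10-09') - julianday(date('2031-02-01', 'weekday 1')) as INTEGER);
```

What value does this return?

248

`weekday 1` advances to the next Monday; 2031-02-01 is a Saturday, so it moves forward to 2031-02-03.
25 days remain in February 2031 after the 3rd (28 − 3).
Full months from March 2031 through September 2031 contribute their day counts.
Then 9 days into October 2031.
Total: 25 + 31 + 30 + 31 + 30 + 31 + 31 + 30 + 9 = 248.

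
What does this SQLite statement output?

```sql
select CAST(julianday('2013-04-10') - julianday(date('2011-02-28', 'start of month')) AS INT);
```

799

`start of month` rewinds 2011-02-28 to 2011-02-01.
27 days remain in February 2011 after the 1st (28 − 1).
Full months from March 2011 through March 2013 contribute their day counts.
Then 10 days into April 2013.
Total: 27 + 31 + 30 + 31 + 30 + 31 + 31 + 30 + 31 + 30 + 31 + 31 + 29 + 31 + 30 + 31 + 30 + 31 + 31 + 30 + 31 + 30 + 31 + 31 + 28 + 31 + 10 = 799.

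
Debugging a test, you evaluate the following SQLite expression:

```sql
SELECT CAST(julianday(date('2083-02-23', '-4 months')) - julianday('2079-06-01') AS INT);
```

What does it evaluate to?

Adding -4 months to 2083-02-23 gives 2082-10-23.
29 days remain in June 2079 after the 1st (30 − 1).
Full months from July 2079 through September 2082 contribute their day counts.
Then 23 days into October 2082.
Total: 29 + 31 + 31 + 30 + 31 + 30 + 31 + 31 + 29 + 31 + 30 + 31 + 30 + 31 + 31 + 30 + 31 + 30 + 31 + 31 + 28 + 31 + 30 + 31 + 30 + 31 + 31 + 30 + 31 + 30 + 31 + 31 + 28 + 31 + 30 + 31 + 30 + 31 + 31 + 30 + 23 = 1240.

1240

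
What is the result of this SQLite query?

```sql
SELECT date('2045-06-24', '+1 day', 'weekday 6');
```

Advancing 1 more day within June lands on 2045-06-25.
`weekday 6` advances to the next Saturday; 2045-06-25 is a Sunday, so it moves forward to 2045-07-01.

2045-07-01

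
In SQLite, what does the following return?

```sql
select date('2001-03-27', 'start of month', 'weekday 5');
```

2001-03-02

`start of month` rewinds 2001-03-27 to 2001-03-01.
`weekday 5` advances to the next Friday; 2001-03-01 is a Thursday, so it moves forward to 2001-03-02.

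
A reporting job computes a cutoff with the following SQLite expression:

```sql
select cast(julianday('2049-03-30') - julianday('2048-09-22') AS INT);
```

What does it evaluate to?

189

8 days remain in September 2048 after the 22nd (30 − 22).
October 2048: 31 days.
November 2048: 30 days.
December 2048: 31 days.
January 2049: 31 days.
February 2049: 28 days.
Then 30 days into March 2049.
Total: 8 + 31 + 30 + 31 + 31 + 28 + 30 = 189.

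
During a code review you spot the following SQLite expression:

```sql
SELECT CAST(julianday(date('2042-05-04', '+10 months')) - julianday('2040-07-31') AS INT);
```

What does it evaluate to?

Adding +10 months to 2042-05-04 gives 2043-03-04.
0 days remain in July 2040 after the 31st (31 − 31).
Full months from August 2040 through February 2043 contribute their day counts.
Then 4 days into March 2043.
Total: 0 + 31 + 30 + 31 + 30 + 31 + 31 + 28 + 31 + 30 + 31 + 30 + 31 + 31 + 30 + 31 + 30 + 31 + 31 + 28 + 31 + 30 + 31 + 30 + 31 + 31 + 30 + 31 + 30 + 31 + 31 + 28 + 4 = 946.

946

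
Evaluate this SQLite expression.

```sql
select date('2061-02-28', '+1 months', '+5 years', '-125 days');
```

Adding +1 month to 2061-02-28 gives 2061-03-28.
Adding +5 years to 2061-03-28 gives 2066-03-28.
Applying '-125 days' to 2066-03-28: counting 125 days back gives 2065-11-23.

2065-11-23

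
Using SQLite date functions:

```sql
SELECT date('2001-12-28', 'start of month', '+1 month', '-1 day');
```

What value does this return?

2001-12-31

`start of month` rewinds 2001-12-28 to 2001-12-01.
Adding +1 month to 2001-12-01 gives 2002-01-01.
Going back 1 day from 2002-01-01 reaches 2001-12-31 (last day of December, 31 days).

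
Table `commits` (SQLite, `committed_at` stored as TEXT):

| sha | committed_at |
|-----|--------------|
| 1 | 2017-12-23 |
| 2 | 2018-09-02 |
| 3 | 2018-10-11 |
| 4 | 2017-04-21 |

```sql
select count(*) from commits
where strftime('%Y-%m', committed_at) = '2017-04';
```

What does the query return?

1

Rows with year-month 2017-04: 2017-04-21 → 1.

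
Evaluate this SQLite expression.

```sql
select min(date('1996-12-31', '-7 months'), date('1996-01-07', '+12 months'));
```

1996-05-31

date('1996-12-31', '-7 months') → 1996-05-31.
date('1996-01-07', '+12 months') → 1997-01-07.
Earlier of the two is 1996-05-31.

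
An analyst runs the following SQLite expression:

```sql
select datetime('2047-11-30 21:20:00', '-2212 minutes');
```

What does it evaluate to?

2047-11-29 08:28:00

2212 minutes = 36h 52m; -2212 minutes from 2047-11-30 21:20:00 is 2047-11-29 08:28:00 (crosses midnight).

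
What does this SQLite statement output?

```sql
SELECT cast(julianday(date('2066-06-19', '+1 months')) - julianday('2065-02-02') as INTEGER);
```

532

Adding +1 month to 2066-06-19 gives 2066-07-19.
26 days remain in February 2065 after the 2nd (28 − 2).
Full months from March 2065 through June 2066 contribute their day counts.
Then 19 days into July 2066.
Total: 26 + 31 + 30 + 31 + 30 + 31 + 31 + 30 + 31 + 30 + 31 + 31 + 28 + 31 + 30 + 31 + 30 + 19 = 532.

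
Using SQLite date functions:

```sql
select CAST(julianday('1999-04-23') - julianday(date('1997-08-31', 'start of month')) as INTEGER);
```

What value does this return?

630

`start of month` rewinds 1997-08-31 to 1997-08-01.
30 days remain in August 1997 after the 1st (31 − 1).
Full months from September 1997 through March 1999 contribute their day counts.
Then 23 days into April 1999.
Total: 30 + 30 + 31 + 30 + 31 + 31 + 28 + 31 + 30 + 31 + 30 + 31 + 31 + 30 + 31 + 30 + 31 + 31 + 28 + 31 + 23 = 630.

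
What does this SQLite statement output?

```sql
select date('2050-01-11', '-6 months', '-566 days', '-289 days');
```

2047-03-09

Adding -6 months to 2050-01-11 gives 2049-07-11.
Applying '-566 days' to 2049-07-11: counting 566 days back gives 2047-12-23.
Applying '-289 days' to 2047-12-23: counting 289 days back gives 2047-03-09.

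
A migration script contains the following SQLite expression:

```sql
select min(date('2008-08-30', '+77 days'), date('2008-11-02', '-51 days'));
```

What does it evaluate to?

2008-09-12

date('2008-08-30', '+77 days') → 2008-11-15.
date('2008-11-02', '-51 days') → 2008-09-12.
Earlier of the two is 2008-09-12.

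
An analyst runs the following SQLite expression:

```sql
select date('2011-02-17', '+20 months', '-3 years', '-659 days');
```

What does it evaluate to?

2007-12-28

Adding +20 months to 2011-02-17 gives 2012-10-17.
Adding -3 years to 2012-10-17 gives 2009-10-17.
Applying '-659 days' to 2009-10-17: counting 659 days back gives 2007-12-28.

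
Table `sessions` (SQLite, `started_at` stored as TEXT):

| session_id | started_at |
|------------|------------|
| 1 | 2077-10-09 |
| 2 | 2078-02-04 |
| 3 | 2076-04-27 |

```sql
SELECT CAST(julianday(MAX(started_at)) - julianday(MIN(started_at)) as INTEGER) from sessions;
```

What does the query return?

648

MIN = 2076-04-27, MAX = 2078-02-04.
3 days remain in April 2076 after the 27th (30 − 27).
Full months from May 2076 through January 2078 contribute their day counts.
Then 4 days into February 2078.
Total: 3 + 31 + 30 + 31 + 31 + 30 + 31 + 30 + 31 + 31 + 28 + 31 + 30 + 31 + 30 + 31 + 31 + 30 + 31 + 30 + 31 + 31 + 4 = 648.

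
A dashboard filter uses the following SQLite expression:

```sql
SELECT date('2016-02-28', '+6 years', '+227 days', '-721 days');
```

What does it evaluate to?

2020-10-22

Adding +6 years to 2016-02-28 gives 2022-02-28.
Applying '+227 days' to 2022-02-28: counting 227 days forward gives 2022-10-13.
Applying '-721 days' to 2022-10-13: counting 721 days back gives 2020-10-22.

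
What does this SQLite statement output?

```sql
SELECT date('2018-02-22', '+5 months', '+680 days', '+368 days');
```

2021-06-04

Adding +5 months to 2018-02-22 gives 2018-07-22.
Applying '+680 days' to 2018-07-22: counting 680 days forward gives 2020-06-01.
Applying '+368 days' to 2020-06-01: counting 368 days forward gives 2021-06-04.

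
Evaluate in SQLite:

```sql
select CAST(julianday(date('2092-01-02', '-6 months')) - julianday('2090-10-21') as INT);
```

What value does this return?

254

Adding -6 months to 2092-01-02 gives 2091-07-02.
10 days remain in October 2090 after the 21st (31 − 21).
Full months from November 2090 through June 2091 contribute their day counts.
Then 2 days into July 2091.
Total: 10 + 30 + 31 + 31 + 28 + 31 + 30 + 31 + 30 + 2 = 254.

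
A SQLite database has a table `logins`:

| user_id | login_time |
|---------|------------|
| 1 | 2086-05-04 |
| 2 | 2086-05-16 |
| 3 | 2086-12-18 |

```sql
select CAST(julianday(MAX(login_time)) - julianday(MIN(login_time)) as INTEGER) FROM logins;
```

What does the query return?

228

MIN = 2086-05-04, MAX = 2086-12-18.
27 days remain in May 2086 after the 4th (31 − 4).
Full months from June 2086 through November 2086 contribute their day counts.
Then 18 days into December 2086.
Total: 27 + 30 + 31 + 31 + 30 + 31 + 30 + 18 = 228.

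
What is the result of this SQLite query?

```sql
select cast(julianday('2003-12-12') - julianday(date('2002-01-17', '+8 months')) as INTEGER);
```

451

Adding +8 months to 2002-01-17 gives 2002-09-17.
13 days remain in September 2002 after the 17th (30 − 17).
Full months from October 2002 through November 2003 contribute their day counts.
Then 12 days into December 2003.
Total: 13 + 31 + 30 + 31 + 31 + 28 + 31 + 30 + 31 + 30 + 31 + 31 + 30 + 31 + 30 + 12 = 451.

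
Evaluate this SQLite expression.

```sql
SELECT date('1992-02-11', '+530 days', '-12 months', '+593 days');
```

Applying '+530 days' to 1992-02-11: counting 530 days forward gives 1993-07-25.
Adding -12 months to 1993-07-25 gives 1992-07-25.
Applying '+593 days' to 1992-07-25: counting 593 days forward gives 1994-03-10.

1994-03-10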